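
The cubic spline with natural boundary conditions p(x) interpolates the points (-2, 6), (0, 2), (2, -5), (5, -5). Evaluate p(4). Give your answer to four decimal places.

-6.0877

With σ_i denoting the second derivative at x_i, h_i = 2, 2, 3, and Δ_i = (y_(i+1) − y_i)/h_i = -2, -7/2, 0:
  2·σ_0 + 8·σ_1 + 2·σ_2 = 6(Δ_1 - Δ_0) = -9
  2·σ_1 + 10·σ_2 + 3·σ_3 = 6(Δ_2 - Δ_1) = 21
Natural end conditions: σ_0 = σ_3 = 0.
Forward elimination and back-substitution give σ_0 = 0, σ_1 = -33/19, σ_2 = 93/38, σ_3 = 0.
On [2, 5], p(x) = -5 - 93/38·(x - 2) + 93/76·(x - 2)² - 31/228·(x - 2)³.
With (x - 2) = 2: p(4) = -347/57.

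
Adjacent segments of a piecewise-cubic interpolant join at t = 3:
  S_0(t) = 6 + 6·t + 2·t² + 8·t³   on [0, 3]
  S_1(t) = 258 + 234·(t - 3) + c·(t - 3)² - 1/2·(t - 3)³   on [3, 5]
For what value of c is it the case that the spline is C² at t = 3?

S_0''(t) = 4 + 48·t, so S_0''(3) = 148. On the right, S_1''(3) = 2c, so c = 74.

74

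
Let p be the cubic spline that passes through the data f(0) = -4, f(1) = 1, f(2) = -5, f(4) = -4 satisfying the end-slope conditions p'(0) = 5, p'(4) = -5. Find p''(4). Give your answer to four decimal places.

-16.1364

With m_i denoting the second derivative at x_i, h_i = 1, 1, 2, and Δ_i = (y_(i+1) − y_i)/h_i = 5, -6, 1/2:
  1·m_0 + 4·m_1 + 1·m_2 = 6(Δ_1 - Δ_0) = -66
  1·m_1 + 6·m_2 + 2·m_3 = 6(Δ_2 - Δ_1) = 39
Clamped end conditions give two more equations: 2h_0·m_0 + h_0·m_1 = 6(Δ_0 - p'(0)) = 0 and h_2·m_2 + 2h_2·m_3 = 6(p'(4) - Δ_2) = -33.
Forward elimination and back-substitution give m_0 = 257/22, m_1 = -257/11, m_2 = 347/22, m_3 = -355/22.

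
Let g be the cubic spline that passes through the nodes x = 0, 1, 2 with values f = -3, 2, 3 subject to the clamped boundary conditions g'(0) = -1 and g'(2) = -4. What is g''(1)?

-9

Let σ_i = g''(x_i). Step sizes h_i = 1, 1; slopes of the chords Δ_i = (y_(i+1) - y_i)/h_i = 5, 1.
  1·σ_0 + 4·σ_1 + 1·σ_2 = 6(Δ_1 - Δ_0) = -24
Clamped end conditions give two more equations: 2h_0·σ_0 + h_0·σ_1 = 6(Δ_0 - g'(0)) = 36 and h_1·σ_1 + 2h_1·σ_2 = 6(g'(2) - Δ_1) = -30.
Solving: σ_0 = 45/2, σ_1 = -9, σ_2 = -21/2.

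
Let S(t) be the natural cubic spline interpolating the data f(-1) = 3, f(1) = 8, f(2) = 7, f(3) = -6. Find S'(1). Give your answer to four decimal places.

2.1522

Write M_i for S''(x_i). With h_i = 2, 1, 1 and divided differences Δ_i = 5/2, -1, -13, the continuity of S' gives the tridiagonal system
  2·M_0 + 6·M_1 + 1·M_2 = 6(Δ_1 - Δ_0) = -21
  1·M_1 + 4·M_2 + 1·M_3 = 6(Δ_2 - Δ_1) = -72
Natural end conditions: M_0 = M_3 = 0.
Solving the tridiagonal system: M_0 = 0, M_1 = -12/23, M_2 = -411/23, M_3 = 0.
On [1, 2], S'(t) = b_1 + 2c_1·(t - 1) + 3d_1·(t - 1)² with b_1 = Δ_1 - h_1(2M_1 + M_2)/6 = 99/46, c_1 = M_1/2 = -6/23, d_1 = (M_2 - M_1)/(6h_1) = -133/46. So S'(1) = 99/46.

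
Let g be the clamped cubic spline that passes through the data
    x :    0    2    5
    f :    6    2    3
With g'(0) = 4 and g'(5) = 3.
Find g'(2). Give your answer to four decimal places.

-3.4000

Put M_i = g'' at the i-th knot. Here h = (2, 3) and Δ = (-2, 1/3), so the interior equations h_(i-1)·M_(i-1) + 2(h_(i-1)+h_i)·M_i + h_i·M_(i+1) = 6(Δ_i − Δ_(i-1)) read
  2·M_0 + 10·M_1 + 3·M_2 = 6(Δ_1 - Δ_0) = 14
Clamped end conditions give two more equations: 2h_0·M_0 + h_0·M_1 = 6(Δ_0 - g'(0)) = -36 and h_1·M_1 + 2h_1·M_2 = 6(g'(5) - Δ_1) = 16.
Forward elimination and back-substitution give M_0 = -53/5, M_1 = 16/5, M_2 = 16/15.
On [2, 5], g'(x) = b_1 + 2c_1·(x - 2) + 3d_1·(x - 2)² with b_1 = Δ_1 - h_1(2M_1 + M_2)/6 = -17/5, c_1 = M_1/2 = 8/5, d_1 = (M_2 - M_1)/(6h_1) = -16/135. So g'(2) = -17/5.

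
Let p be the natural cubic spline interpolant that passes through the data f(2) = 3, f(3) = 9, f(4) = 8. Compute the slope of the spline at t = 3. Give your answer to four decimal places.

Let σ_i = p''(x_i). Step sizes h_i = 1, 1; slopes of the chords Δ_i = (y_(i+1) - y_i)/h_i = 6, -1.
  1·σ_0 + 4·σ_1 + 1·σ_2 = 6(Δ_1 - Δ_0) = -42
Natural end conditions: σ_0 = σ_2 = 0.
Forward elimination and back-substitution give σ_0 = 0, σ_1 = -21/2, σ_2 = 0.
On [3, 4], p'(t) = b_1 + 2c_1·(t - 3) + 3d_1·(t - 3)² with b_1 = Δ_1 - h_1(2σ_1 + σ_2)/6 = 5/2, c_1 = σ_1/2 = -21/4, d_1 = (σ_2 - σ_1)/(6h_1) = 7/4. So p'(3) = 5/2.

2.5000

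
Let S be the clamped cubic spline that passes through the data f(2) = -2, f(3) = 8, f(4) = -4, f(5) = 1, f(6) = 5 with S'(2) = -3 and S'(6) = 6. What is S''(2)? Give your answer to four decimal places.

Let m_i = S''(x_i). Step sizes h_i = 1, 1, 1, 1; slopes of the chords Δ_i = (y_(i+1) - y_i)/h_i = 10, -12, 5, 4.
  1·m_0 + 4·m_1 + 1·m_2 = 6(Δ_1 - Δ_0) = -132
  1·m_1 + 4·m_2 + 1·m_3 = 6(Δ_2 - Δ_1) = 102
  1·m_2 + 4·m_3 + 1·m_4 = 6(Δ_3 - Δ_2) = -6
Clamped end conditions give two more equations: 2h_0·m_0 + h_0·m_1 = 6(Δ_0 - S'(2)) = 78 and h_3·m_3 + 2h_3·m_4 = 6(S'(6) - Δ_3) = 12.
Forward elimination and back-substitution give m_0 = 489/7, m_1 = -432/7, m_2 = 45, m_3 = -114/7, m_4 = 99/7.

69.8571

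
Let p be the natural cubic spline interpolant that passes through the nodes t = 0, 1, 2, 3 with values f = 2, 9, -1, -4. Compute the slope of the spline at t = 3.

0

Let m_i = p''(x_i). Step sizes h_i = 1, 1, 1; slopes of the chords Δ_i = (y_(i+1) - y_i)/h_i = 7, -10, -3.
  1·m_0 + 4·m_1 + 1·m_2 = 6(Δ_1 - Δ_0) = -102
  1·m_1 + 4·m_2 + 1·m_3 = 6(Δ_2 - Δ_1) = 42
Natural end conditions: m_0 = m_3 = 0.
Hence m_0 = 0, m_1 = -30, m_2 = 18, m_3 = 0.
On [2, 3], p'(t) = b_2 + 2c_2·(t - 2) + 3d_2·(t - 2)² with b_2 = Δ_2 - h_2(2m_2 + m_3)/6 = -9, c_2 = m_2/2 = 9, d_2 = (m_3 - m_2)/(6h_2) = -3. So p'(3) = 0.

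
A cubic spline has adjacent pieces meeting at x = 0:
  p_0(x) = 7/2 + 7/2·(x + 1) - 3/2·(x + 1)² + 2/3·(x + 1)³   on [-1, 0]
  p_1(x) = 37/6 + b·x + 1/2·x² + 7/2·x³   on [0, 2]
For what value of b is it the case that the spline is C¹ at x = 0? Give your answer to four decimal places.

p_0'(x) = 7/2 - 3·(x + 1) + 2·(x + 1)², so p_0'(0) = 5/2. On the right, p_1'(0) = b, so b = 5/2.

2.5000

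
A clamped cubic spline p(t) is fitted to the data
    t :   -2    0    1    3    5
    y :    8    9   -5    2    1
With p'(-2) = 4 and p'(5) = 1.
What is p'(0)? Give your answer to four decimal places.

-11.3566

Let m_i = p''(x_i). Step sizes h_i = 2, 1, 2, 2; slopes of the chords Δ_i = (y_(i+1) - y_i)/h_i = 1/2, -14, 7/2, -1/2.
  2·m_0 + 6·m_1 + 1·m_2 = 6(Δ_1 - Δ_0) = -87
  1·m_1 + 6·m_2 + 2·m_3 = 6(Δ_2 - Δ_1) = 105
  2·m_2 + 8·m_3 + 2·m_4 = 6(Δ_3 - Δ_2) = -24
Clamped end conditions give two more equations: 2h_0·m_0 + h_0·m_1 = 6(Δ_0 - p'(-2)) = -21 and h_3·m_3 + 2h_3·m_4 = 6(p'(5) - Δ_3) = 9.
Forward elimination and back-substitution give m_0 = 1185/244, m_1 = -1233/61, m_2 = 2997/122, m_3 = -1353/122, m_4 = 951/122.
On [0, 1], p'(t) = b_1 + 2c_1·t + 3d_1·t² with b_1 = Δ_1 - h_1(2m_1 + m_2)/6 = -2771/244, c_1 = m_1/2 = -1233/122, d_1 = (m_2 - m_1)/(6h_1) = 1821/244. So p'(0) = -2771/244.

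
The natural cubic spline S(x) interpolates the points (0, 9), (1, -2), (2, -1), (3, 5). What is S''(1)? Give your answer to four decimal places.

With M_i denoting the second derivative at x_i, h_i = 1, 1, 1, and Δ_i = (y_(i+1) − y_i)/h_i = -11, 1, 6:
  1·M_0 + 4·M_1 + 1·M_2 = 6(Δ_1 - Δ_0) = 72
  1·M_1 + 4·M_2 + 1·M_3 = 6(Δ_2 - Δ_1) = 30
Natural end conditions: M_0 = M_3 = 0.
Hence M_0 = 0, M_1 = 86/5, M_2 = 16/5, M_3 = 0.

17.2000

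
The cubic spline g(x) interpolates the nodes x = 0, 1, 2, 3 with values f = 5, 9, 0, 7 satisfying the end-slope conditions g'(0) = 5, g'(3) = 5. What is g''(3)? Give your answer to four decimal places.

Write σ_i for g''(x_i). With h_i = 1, 1, 1 and divided differences Δ_i = 4, -9, 7, the continuity of g' gives the tridiagonal system
  1·σ_0 + 4·σ_1 + 1·σ_2 = 6(Δ_1 - Δ_0) = -78
  1·σ_1 + 4·σ_2 + 1·σ_3 = 6(Δ_2 - Δ_1) = 96
Clamped end conditions give two more equations: 2h_0·σ_0 + h_0·σ_1 = 6(Δ_0 - g'(0)) = -6 and h_2·σ_2 + 2h_2·σ_3 = 6(g'(3) - Δ_2) = -12.
Solving the tridiagonal system: σ_0 = 66/5, σ_1 = -162/5, σ_2 = 192/5, σ_3 = -126/5.

-25.2000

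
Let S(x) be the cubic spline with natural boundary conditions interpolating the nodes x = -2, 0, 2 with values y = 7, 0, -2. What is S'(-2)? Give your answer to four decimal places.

-4.1250

Put M_i = S'' at the i-th knot. Here h = (2, 2) and Δ = (-7/2, -1), so the interior equations h_(i-1)·M_(i-1) + 2(h_(i-1)+h_i)·M_i + h_i·M_(i+1) = 6(Δ_i − Δ_(i-1)) read
  2·M_0 + 8·M_1 + 2·M_2 = 6(Δ_1 - Δ_0) = 15
Natural end conditions: M_0 = M_2 = 0.
Hence M_0 = 0, M_1 = 15/8, M_2 = 0.
On [-2, 0], S'(x) = b_0 + 2c_0·(x + 2) + 3d_0·(x + 2)² with b_0 = Δ_0 - h_0(2M_0 + M_1)/6 = -33/8, c_0 = M_0/2 = 0, d_0 = (M_1 - M_0)/(6h_0) = 5/32. So S'(-2) = -33/8.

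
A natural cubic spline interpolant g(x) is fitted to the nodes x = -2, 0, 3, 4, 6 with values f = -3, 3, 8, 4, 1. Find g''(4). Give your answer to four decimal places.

Put σ_i = g'' at the i-th knot. Here h = (2, 3, 1, 2) and Δ = (3, 5/3, -4, -3/2), so the interior equations h_(i-1)·σ_(i-1) + 2(h_(i-1)+h_i)·σ_i + h_i·σ_(i+1) = 6(Δ_i − Δ_(i-1)) read
  2·σ_0 + 10·σ_1 + 3·σ_2 = 6(Δ_1 - Δ_0) = -8
  3·σ_1 + 8·σ_2 + 1·σ_3 = 6(Δ_2 - Δ_1) = -34
  1·σ_2 + 6·σ_3 + 2·σ_4 = 6(Δ_3 - Δ_2) = 15
Natural end conditions: σ_0 = σ_4 = 0.
Forward elimination and back-substitution give σ_0 = 0, σ_1 = 281/416, σ_2 = -1023/208, σ_3 = 1381/416, σ_4 = 0.

3.3197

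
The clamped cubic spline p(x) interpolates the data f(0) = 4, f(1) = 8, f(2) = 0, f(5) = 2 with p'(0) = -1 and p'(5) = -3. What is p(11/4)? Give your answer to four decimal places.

Let M_i = p''(x_i). Step sizes h_i = 1, 1, 3; slopes of the chords Δ_i = (y_(i+1) - y_i)/h_i = 4, -8, 2/3.
  1·M_0 + 4·M_1 + 1·M_2 = 6(Δ_1 - Δ_0) = -72
  1·M_1 + 8·M_2 + 3·M_3 = 6(Δ_2 - Δ_1) = 52
Clamped end conditions give two more equations: 2h_0·M_0 + h_0·M_1 = 6(Δ_0 - p'(0)) = 30 and h_2·M_2 + 2h_2·M_3 = 6(p'(5) - Δ_2) = -22.
Solving the tridiagonal system: M_0 = 854/29, M_1 = -838/29, M_2 = 410/29, M_3 = -934/87.
On [2, 5], p(x) = 0 - 235/29·(x - 2) + 205/29·(x - 2)² - 1082/783·(x - 2)³.
With (x - 2) = 3/4: p(11/4) = -2491/928.

-2.6843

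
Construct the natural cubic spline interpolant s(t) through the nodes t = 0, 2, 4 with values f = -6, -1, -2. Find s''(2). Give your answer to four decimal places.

Write σ_i for s''(x_i). With h_i = 2, 2 and divided differences Δ_i = 5/2, -1/2, the continuity of s' gives the tridiagonal system
  2·σ_0 + 8·σ_1 + 2·σ_2 = 6(Δ_1 - Δ_0) = -18
Natural end conditions: σ_0 = σ_2 = 0.
Hence σ_0 = 0, σ_1 = -9/4, σ_2 = 0.

-2.2500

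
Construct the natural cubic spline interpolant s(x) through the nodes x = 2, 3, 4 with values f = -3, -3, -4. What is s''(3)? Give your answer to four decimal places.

Let σ_i = s''(x_i). Step sizes h_i = 1, 1; slopes of the chords Δ_i = (y_(i+1) - y_i)/h_i = 0, -1.
  1·σ_0 + 4·σ_1 + 1·σ_2 = 6(Δ_1 - Δ_0) = -6
Natural end conditions: σ_0 = σ_2 = 0.
Hence σ_0 = 0, σ_1 = -3/2, σ_2 = 0.

-1.5000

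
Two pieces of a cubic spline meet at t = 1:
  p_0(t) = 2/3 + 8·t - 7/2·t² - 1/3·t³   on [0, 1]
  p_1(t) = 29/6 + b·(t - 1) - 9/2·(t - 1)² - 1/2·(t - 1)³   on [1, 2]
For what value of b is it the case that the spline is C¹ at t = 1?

0

p_0'(t) = 8 - 7·t - 1·t², so p_0'(1) = 0. On the right, p_1'(1) = b, so b = 0.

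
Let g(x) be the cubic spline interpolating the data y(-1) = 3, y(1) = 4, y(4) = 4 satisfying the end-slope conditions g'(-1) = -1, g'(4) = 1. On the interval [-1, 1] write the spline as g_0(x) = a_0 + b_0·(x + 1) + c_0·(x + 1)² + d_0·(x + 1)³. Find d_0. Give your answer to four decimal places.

Write m_i for g''(x_i). With h_i = 2, 3 and divided differences Δ_i = 1/2, 0, the continuity of g' gives the tridiagonal system
  2·m_0 + 10·m_1 + 3·m_2 = 6(Δ_1 - Δ_0) = -3
Clamped end conditions give two more equations: 2h_0·m_0 + h_0·m_1 = 6(Δ_0 - g'(-1)) = 9 and h_1·m_1 + 2h_1·m_2 = 6(g'(4) - Δ_1) = 6.
Forward elimination and back-substitution give m_0 = 59/20, m_1 = -7/5, m_2 = 17/10.
On [-1, 1], with g_0(x) = a_0 + b_0·(x + 1) + c_0·(x + 1)² + d_0·(x + 1)³: c_0 = m_0/2 = 59/40, d_0 = (m_1 - m_0)/(6h_0) = -29/80, b_0 = Δ_0 - h_0(2m_0 + m_1)/6 = -1.

-0.3625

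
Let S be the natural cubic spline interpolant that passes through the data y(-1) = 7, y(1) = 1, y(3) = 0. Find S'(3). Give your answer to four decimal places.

Let σ_i = S''(x_i). Step sizes h_i = 2, 2; slopes of the chords Δ_i = (y_(i+1) - y_i)/h_i = -3, -1/2.
  2·σ_0 + 8·σ_1 + 2·σ_2 = 6(Δ_1 - Δ_0) = 15
Natural end conditions: σ_0 = σ_2 = 0.
Forward elimination and back-substitution give σ_0 = 0, σ_1 = 15/8, σ_2 = 0.
On [1, 3], S'(x) = b_1 + 2c_1·(x - 1) + 3d_1·(x - 1)² with b_1 = Δ_1 - h_1(2σ_1 + σ_2)/6 = -7/4, c_1 = σ_1/2 = 15/16, d_1 = (σ_2 - σ_1)/(6h_1) = -5/32. So S'(3) = 1/8.

0.1250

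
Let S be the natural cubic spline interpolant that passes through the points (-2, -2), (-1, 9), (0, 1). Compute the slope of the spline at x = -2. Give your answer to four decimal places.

15.7500

Put M_i = S'' at the i-th knot. Here h = (1, 1) and Δ = (11, -8), so the interior equations h_(i-1)·M_(i-1) + 2(h_(i-1)+h_i)·M_i + h_i·M_(i+1) = 6(Δ_i − Δ_(i-1)) read
  1·M_0 + 4·M_1 + 1·M_2 = 6(Δ_1 - Δ_0) = -114
Natural end conditions: M_0 = M_2 = 0.
Solving the tridiagonal system: M_0 = 0, M_1 = -57/2, M_2 = 0.
On [-2, -1], S'(x) = b_0 + 2c_0·(x + 2) + 3d_0·(x + 2)² with b_0 = Δ_0 - h_0(2M_0 + M_1)/6 = 63/4, c_0 = M_0/2 = 0, d_0 = (M_1 - M_0)/(6h_0) = -19/4. So S'(-2) = 63/4.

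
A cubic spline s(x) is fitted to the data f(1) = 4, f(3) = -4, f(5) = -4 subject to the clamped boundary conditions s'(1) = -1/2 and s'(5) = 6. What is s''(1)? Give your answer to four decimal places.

-6.6250

Put m_i = s'' at the i-th knot. Here h = (2, 2) and Δ = (-4, 0), so the interior equations h_(i-1)·m_(i-1) + 2(h_(i-1)+h_i)·m_i + h_i·m_(i+1) = 6(Δ_i − Δ_(i-1)) read
  2·m_0 + 8·m_1 + 2·m_2 = 6(Δ_1 - Δ_0) = 24
Clamped end conditions give two more equations: 2h_0·m_0 + h_0·m_1 = 6(Δ_0 - s'(1)) = -21 and h_1·m_1 + 2h_1·m_2 = 6(s'(5) - Δ_1) = 36.
Forward elimination and back-substitution give m_0 = -53/8, m_1 = 11/4, m_2 = 61/8.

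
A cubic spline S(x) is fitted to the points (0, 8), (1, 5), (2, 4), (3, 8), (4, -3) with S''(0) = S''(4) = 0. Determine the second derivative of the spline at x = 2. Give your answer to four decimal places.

14.1429

Let M_i = S''(x_i). Step sizes h_i = 1, 1, 1, 1; slopes of the chords Δ_i = (y_(i+1) - y_i)/h_i = -3, -1, 4, -11.
  1·M_0 + 4·M_1 + 1·M_2 = 6(Δ_1 - Δ_0) = 12
  1·M_1 + 4·M_2 + 1·M_3 = 6(Δ_2 - Δ_1) = 30
  1·M_2 + 4·M_3 + 1·M_4 = 6(Δ_3 - Δ_2) = -90
Natural end conditions: M_0 = M_4 = 0.
Solving the tridiagonal system: M_0 = 0, M_1 = -15/28, M_2 = 99/7, M_3 = -729/28, M_4 = 0.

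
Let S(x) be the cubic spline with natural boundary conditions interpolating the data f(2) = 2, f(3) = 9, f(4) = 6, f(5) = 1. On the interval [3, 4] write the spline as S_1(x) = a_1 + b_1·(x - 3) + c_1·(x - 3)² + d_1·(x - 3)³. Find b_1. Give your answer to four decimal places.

Put m_i = S'' at the i-th knot. Here h = (1, 1, 1) and Δ = (7, -3, -5), so the interior equations h_(i-1)·m_(i-1) + 2(h_(i-1)+h_i)·m_i + h_i·m_(i+1) = 6(Δ_i − Δ_(i-1)) read
  1·m_0 + 4·m_1 + 1·m_2 = 6(Δ_1 - Δ_0) = -60
  1·m_1 + 4·m_2 + 1·m_3 = 6(Δ_2 - Δ_1) = -12
Natural end conditions: m_0 = m_3 = 0.
Solving: m_0 = 0, m_1 = -76/5, m_2 = 4/5, m_3 = 0.
On [3, 4], with S_1(x) = a_1 + b_1·(x - 3) + c_1·(x - 3)² + d_1·(x - 3)³: c_1 = m_1/2 = -38/5, d_1 = (m_2 - m_1)/(6h_1) = 8/3, b_1 = Δ_1 - h_1(2m_1 + m_2)/6 = 29/15.

1.9333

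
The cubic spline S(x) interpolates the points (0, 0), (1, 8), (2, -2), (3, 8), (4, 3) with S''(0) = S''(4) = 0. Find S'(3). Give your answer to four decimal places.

6.5357

Put σ_i = S'' at the i-th knot. Here h = (1, 1, 1, 1) and Δ = (8, -10, 10, -5), so the interior equations h_(i-1)·σ_(i-1) + 2(h_(i-1)+h_i)·σ_i + h_i·σ_(i+1) = 6(Δ_i − Δ_(i-1)) read
  1·σ_0 + 4·σ_1 + 1·σ_2 = 6(Δ_1 - Δ_0) = -108
  1·σ_1 + 4·σ_2 + 1·σ_3 = 6(Δ_2 - Δ_1) = 120
  1·σ_2 + 4·σ_3 + 1·σ_4 = 6(Δ_3 - Δ_2) = -90
Natural end conditions: σ_0 = σ_4 = 0.
Solving: σ_0 = 0, σ_1 = -1095/28, σ_2 = 339/7, σ_3 = -969/28, σ_4 = 0.
On [3, 4], S'(x) = b_3 + 2c_3·(x - 3) + 3d_3·(x - 3)² with b_3 = Δ_3 - h_3(2σ_3 + σ_4)/6 = 183/28, c_3 = σ_3/2 = -969/56, d_3 = (σ_4 - σ_3)/(6h_3) = 323/56. So S'(3) = 183/28.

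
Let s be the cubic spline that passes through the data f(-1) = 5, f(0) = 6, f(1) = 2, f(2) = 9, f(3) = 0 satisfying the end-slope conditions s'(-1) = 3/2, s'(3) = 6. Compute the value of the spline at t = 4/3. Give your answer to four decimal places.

4.7335

Put σ_i = s'' at the i-th knot. Here h = (1, 1, 1, 1) and Δ = (1, -4, 7, -9), so the interior equations h_(i-1)·σ_(i-1) + 2(h_(i-1)+h_i)·σ_i + h_i·σ_(i+1) = 6(Δ_i − Δ_(i-1)) read
  1·σ_0 + 4·σ_1 + 1·σ_2 = 6(Δ_1 - Δ_0) = -30
  1·σ_1 + 4·σ_2 + 1·σ_3 = 6(Δ_2 - Δ_1) = 66
  1·σ_2 + 4·σ_3 + 1·σ_4 = 6(Δ_3 - Δ_2) = -96
Clamped end conditions give two more equations: 2h_0·σ_0 + h_0·σ_1 = 6(Δ_0 - s'(-1)) = -3 and h_3·σ_3 + 2h_3·σ_4 = 6(s'(3) - Δ_3) = 90.
Solving the tridiagonal system: σ_0 = 411/56, σ_1 = -495/28, σ_2 = 267/8, σ_3 = -1395/28, σ_4 = 3915/56.
On [1, 2], s(t) = 2 + 117/28·(t - 1) + 267/16·(t - 1)² - 1553/112·(t - 1)³.
With (t - 1) = 1/3: s(4/3) = 7157/1512.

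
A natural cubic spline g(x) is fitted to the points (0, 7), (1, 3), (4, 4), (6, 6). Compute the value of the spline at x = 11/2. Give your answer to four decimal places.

5.6012

Put σ_i = g'' at the i-th knot. Here h = (1, 3, 2) and Δ = (-4, 1/3, 1), so the interior equations h_(i-1)·σ_(i-1) + 2(h_(i-1)+h_i)·σ_i + h_i·σ_(i+1) = 6(Δ_i − Δ_(i-1)) read
  1·σ_0 + 8·σ_1 + 3·σ_2 = 6(Δ_1 - Δ_0) = 26
  3·σ_1 + 10·σ_2 + 2·σ_3 = 6(Δ_2 - Δ_1) = 4
Natural end conditions: σ_0 = σ_3 = 0.
Solving: σ_0 = 0, σ_1 = 248/71, σ_2 = -46/71, σ_3 = 0.
On [4, 6], g(x) = 4 + 305/213·(x - 4) - 23/71·(x - 4)² + 23/426·(x - 4)³.
With (x - 4) = 3/2: g(11/2) = 6363/1136.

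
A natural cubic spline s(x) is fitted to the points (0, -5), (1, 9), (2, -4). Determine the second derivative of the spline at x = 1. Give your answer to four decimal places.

Write m_i for s''(x_i). With h_i = 1, 1 and divided differences Δ_i = 14, -13, the continuity of s' gives the tridiagonal system
  1·m_0 + 4·m_1 + 1·m_2 = 6(Δ_1 - Δ_0) = -162
Natural end conditions: m_0 = m_2 = 0.
Forward elimination and back-substitution give m_0 = 0, m_1 = -81/2, m_2 = 0.

-40.5000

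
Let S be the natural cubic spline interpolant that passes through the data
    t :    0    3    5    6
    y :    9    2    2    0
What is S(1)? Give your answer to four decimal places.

5.8095

Let M_i = S''(x_i). Step sizes h_i = 3, 2, 1; slopes of the chords Δ_i = (y_(i+1) - y_i)/h_i = -7/3, 0, -2.
  3·M_0 + 10·M_1 + 2·M_2 = 6(Δ_1 - Δ_0) = 14
  2·M_1 + 6·M_2 + 1·M_3 = 6(Δ_2 - Δ_1) = -12
Natural end conditions: M_0 = M_3 = 0.
Solving the tridiagonal system: M_0 = 0, M_1 = 27/14, M_2 = -37/14, M_3 = 0.
On [0, 3], S(t) = 9 - 277/84·t + 0·t² + 3/28·t³.
With t = 1: S(1) = 122/21.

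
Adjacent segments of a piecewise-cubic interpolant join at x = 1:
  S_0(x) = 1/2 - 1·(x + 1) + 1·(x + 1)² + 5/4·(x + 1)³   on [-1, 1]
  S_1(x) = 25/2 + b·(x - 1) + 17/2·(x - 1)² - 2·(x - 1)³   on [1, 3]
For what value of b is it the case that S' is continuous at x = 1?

18

S_0'(x) = -1 + 2·(x + 1) + 15/4·(x + 1)², so S_0'(1) = 18. On the right, S_1'(1) = b, so b = 18.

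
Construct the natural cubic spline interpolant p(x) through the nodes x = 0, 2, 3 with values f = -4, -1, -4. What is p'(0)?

Write M_i for p''(x_i). With h_i = 2, 1 and divided differences Δ_i = 3/2, -3, the continuity of p' gives the tridiagonal system
  2·M_0 + 6·M_1 + 1·M_2 = 6(Δ_1 - Δ_0) = -27
Natural end conditions: M_0 = M_2 = 0.
Hence M_0 = 0, M_1 = -9/2, M_2 = 0.
On [0, 2], p'(x) = b_0 + 2c_0·x + 3d_0·x² with b_0 = Δ_0 - h_0(2M_0 + M_1)/6 = 3, c_0 = M_0/2 = 0, d_0 = (M_1 - M_0)/(6h_0) = -3/8. So p'(0) = 3.

3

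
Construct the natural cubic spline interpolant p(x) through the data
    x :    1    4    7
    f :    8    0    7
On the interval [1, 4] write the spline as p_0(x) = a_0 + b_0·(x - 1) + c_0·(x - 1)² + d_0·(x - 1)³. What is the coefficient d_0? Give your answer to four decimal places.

0.1389

Let σ_i = p''(x_i). Step sizes h_i = 3, 3; slopes of the chords Δ_i = (y_(i+1) - y_i)/h_i = -8/3, 7/3.
  3·σ_0 + 12·σ_1 + 3·σ_2 = 6(Δ_1 - Δ_0) = 30
Natural end conditions: σ_0 = σ_2 = 0.
Solving the tridiagonal system: σ_0 = 0, σ_1 = 5/2, σ_2 = 0.
On [1, 4], with p_0(x) = a_0 + b_0·(x - 1) + c_0·(x - 1)² + d_0·(x - 1)³: c_0 = σ_0/2 = 0, d_0 = (σ_1 - σ_0)/(6h_0) = 5/36, b_0 = Δ_0 - h_0(2σ_0 + σ_1)/6 = -47/12.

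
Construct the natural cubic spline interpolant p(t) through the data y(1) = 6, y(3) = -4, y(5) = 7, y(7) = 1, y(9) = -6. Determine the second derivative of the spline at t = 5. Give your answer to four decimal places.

With m_i denoting the second derivative at x_i, h_i = 2, 2, 2, 2, and Δ_i = (y_(i+1) − y_i)/h_i = -5, 11/2, -3, -7/2:
  2·m_0 + 8·m_1 + 2·m_2 = 6(Δ_1 - Δ_0) = 63
  2·m_1 + 8·m_2 + 2·m_3 = 6(Δ_2 - Δ_1) = -51
  2·m_2 + 8·m_3 + 2·m_4 = 6(Δ_3 - Δ_2) = -3
Natural end conditions: m_0 = m_4 = 0.
Solving the tridiagonal system: m_0 = 0, m_1 = 573/56, m_2 = -66/7, m_3 = 111/56, m_4 = 0.

-9.4286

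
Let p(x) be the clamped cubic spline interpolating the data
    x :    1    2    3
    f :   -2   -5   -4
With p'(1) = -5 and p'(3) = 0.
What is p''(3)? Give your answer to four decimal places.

Let M_i = p''(x_i). Step sizes h_i = 1, 1; slopes of the chords Δ_i = (y_(i+1) - y_i)/h_i = -3, 1.
  1·M_0 + 4·M_1 + 1·M_2 = 6(Δ_1 - Δ_0) = 24
Clamped end conditions give two more equations: 2h_0·M_0 + h_0·M_1 = 6(Δ_0 - p'(1)) = 12 and h_1·M_1 + 2h_1·M_2 = 6(p'(3) - Δ_1) = -6.
Hence M_0 = 5/2, M_1 = 7, M_2 = -13/2.

-6.5000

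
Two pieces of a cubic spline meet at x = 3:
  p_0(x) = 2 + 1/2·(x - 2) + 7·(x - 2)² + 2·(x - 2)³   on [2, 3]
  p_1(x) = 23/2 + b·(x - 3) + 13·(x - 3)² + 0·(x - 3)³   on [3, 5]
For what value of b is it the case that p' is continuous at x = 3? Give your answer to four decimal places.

20.5000

p_0'(x) = 1/2 + 14·(x - 2) + 6·(x - 2)², so p_0'(3) = 41/2. On the right, p_1'(3) = b, so b = 41/2.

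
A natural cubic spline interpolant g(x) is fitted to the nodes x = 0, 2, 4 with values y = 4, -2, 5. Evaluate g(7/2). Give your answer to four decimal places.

2.4883

With m_i denoting the second derivative at x_i, h_i = 2, 2, and Δ_i = (y_(i+1) − y_i)/h_i = -3, 7/2:
  2·m_0 + 8·m_1 + 2·m_2 = 6(Δ_1 - Δ_0) = 39
Natural end conditions: m_0 = m_2 = 0.
Forward elimination and back-substitution give m_0 = 0, m_1 = 39/8, m_2 = 0.
On [2, 4], g(x) = -2 + 1/4·(x - 2) + 39/16·(x - 2)² - 13/32·(x - 2)³.
With (x - 2) = 3/2: g(7/2) = 637/256.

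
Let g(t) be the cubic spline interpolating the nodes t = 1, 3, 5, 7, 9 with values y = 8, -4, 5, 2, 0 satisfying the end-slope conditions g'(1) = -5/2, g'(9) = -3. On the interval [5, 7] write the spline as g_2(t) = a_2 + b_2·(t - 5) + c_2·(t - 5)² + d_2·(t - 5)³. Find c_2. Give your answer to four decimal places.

Put σ_i = g'' at the i-th knot. Here h = (2, 2, 2, 2) and Δ = (-6, 9/2, -3/2, -1), so the interior equations h_(i-1)·σ_(i-1) + 2(h_(i-1)+h_i)·σ_i + h_i·σ_(i+1) = 6(Δ_i − Δ_(i-1)) read
  2·σ_0 + 8·σ_1 + 2·σ_2 = 6(Δ_1 - Δ_0) = 63
  2·σ_1 + 8·σ_2 + 2·σ_3 = 6(Δ_2 - Δ_1) = -36
  2·σ_2 + 8·σ_3 + 2·σ_4 = 6(Δ_3 - Δ_2) = 3
Clamped end conditions give two more equations: 2h_0·σ_0 + h_0·σ_1 = 6(Δ_0 - g'(1)) = -21 and h_3·σ_3 + 2h_3·σ_4 = 6(g'(9) - Δ_3) = -12.
Solving the tridiagonal system: σ_0 = -1315/112, σ_1 = 727/56, σ_2 = -139/16, σ_3 = 211/56, σ_4 = -547/112.
On [5, 7], with g_2(t) = a_2 + b_2·(t - 5) + c_2·(t - 5)² + d_2·(t - 5)³: c_2 = σ_2/2 = -139/32, d_2 = (σ_3 - σ_2)/(6h_2) = 465/448, b_2 = Δ_2 - h_2(2σ_2 + σ_3)/6 = 85/28.

-4.3438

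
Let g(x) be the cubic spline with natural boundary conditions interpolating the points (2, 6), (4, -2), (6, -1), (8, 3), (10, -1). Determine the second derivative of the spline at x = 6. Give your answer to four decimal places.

With M_i denoting the second derivative at x_i, h_i = 2, 2, 2, 2, and Δ_i = (y_(i+1) − y_i)/h_i = -4, 1/2, 2, -2:
  2·M_0 + 8·M_1 + 2·M_2 = 6(Δ_1 - Δ_0) = 27
  2·M_1 + 8·M_2 + 2·M_3 = 6(Δ_2 - Δ_1) = 9
  2·M_2 + 8·M_3 + 2·M_4 = 6(Δ_3 - Δ_2) = -24
Natural end conditions: M_0 = M_4 = 0.
Hence M_0 = 0, M_1 = 345/112, M_2 = 33/28, M_3 = -369/112, M_4 = 0.

1.1786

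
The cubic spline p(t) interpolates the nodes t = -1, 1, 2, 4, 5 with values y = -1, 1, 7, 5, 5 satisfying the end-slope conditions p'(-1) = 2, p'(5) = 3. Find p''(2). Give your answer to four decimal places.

Let m_i = p''(x_i). Step sizes h_i = 2, 1, 2, 1; slopes of the chords Δ_i = (y_(i+1) - y_i)/h_i = 1, 6, -1, 0.
  2·m_0 + 6·m_1 + 1·m_2 = 6(Δ_1 - Δ_0) = 30
  1·m_1 + 6·m_2 + 2·m_3 = 6(Δ_2 - Δ_1) = -42
  2·m_2 + 6·m_3 + 1·m_4 = 6(Δ_3 - Δ_2) = 6
Clamped end conditions give two more equations: 2h_0·m_0 + h_0·m_1 = 6(Δ_0 - p'(-1)) = -6 and h_3·m_3 + 2h_3·m_4 = 6(p'(5) - Δ_3) = 18.
Solving the tridiagonal system: m_0 = -1067/186, m_1 = 788/93, m_2 = -871/93, m_3 = 266/93, m_4 = 704/93.

-9.3656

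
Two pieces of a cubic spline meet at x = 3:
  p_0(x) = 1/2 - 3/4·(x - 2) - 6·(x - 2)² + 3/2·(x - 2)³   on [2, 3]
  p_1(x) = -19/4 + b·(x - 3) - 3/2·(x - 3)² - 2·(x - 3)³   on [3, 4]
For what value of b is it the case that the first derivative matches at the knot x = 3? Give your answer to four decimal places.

-8.2500

p_0'(x) = -3/4 - 12·(x - 2) + 9/2·(x - 2)², so p_0'(3) = -33/4. On the right, p_1'(3) = b, so b = -33/4.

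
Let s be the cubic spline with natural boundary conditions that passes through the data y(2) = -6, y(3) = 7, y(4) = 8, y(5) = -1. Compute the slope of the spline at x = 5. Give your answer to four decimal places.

Let M_i = s''(x_i). Step sizes h_i = 1, 1, 1; slopes of the chords Δ_i = (y_(i+1) - y_i)/h_i = 13, 1, -9.
  1·M_0 + 4·M_1 + 1·M_2 = 6(Δ_1 - Δ_0) = -72
  1·M_1 + 4·M_2 + 1·M_3 = 6(Δ_2 - Δ_1) = -60
Natural end conditions: M_0 = M_3 = 0.
Hence M_0 = 0, M_1 = -76/5, M_2 = -56/5, M_3 = 0.
On [4, 5], s'(x) = b_2 + 2c_2·(x - 4) + 3d_2·(x - 4)² with b_2 = Δ_2 - h_2(2M_2 + M_3)/6 = -79/15, c_2 = M_2/2 = -28/5, d_2 = (M_3 - M_2)/(6h_2) = 28/15. So s'(5) = -163/15.

-10.8667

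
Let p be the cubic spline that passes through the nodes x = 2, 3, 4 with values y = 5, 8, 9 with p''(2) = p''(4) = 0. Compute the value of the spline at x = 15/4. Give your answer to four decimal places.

8.8672

Put M_i = p'' at the i-th knot. Here h = (1, 1) and Δ = (3, 1), so the interior equations h_(i-1)·M_(i-1) + 2(h_(i-1)+h_i)·M_i + h_i·M_(i+1) = 6(Δ_i − Δ_(i-1)) read
  1·M_0 + 4·M_1 + 1·M_2 = 6(Δ_1 - Δ_0) = -12
Natural end conditions: M_0 = M_2 = 0.
Solving: M_0 = 0, M_1 = -3, M_2 = 0.
On [3, 4], p(x) = 8 + 2·(x - 3) - 3/2·(x - 3)² + 1/2·(x - 3)³.
With (x - 3) = 3/4: p(15/4) = 1135/128.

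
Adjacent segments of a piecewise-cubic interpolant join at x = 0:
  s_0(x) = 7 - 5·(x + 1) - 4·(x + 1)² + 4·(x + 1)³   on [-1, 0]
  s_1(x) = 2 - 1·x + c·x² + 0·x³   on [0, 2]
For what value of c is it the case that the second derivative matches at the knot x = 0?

s_0''(x) = -8 + 24·(x + 1), so s_0''(0) = 16. On the right, s_1''(0) = 2c, so c = 8.

8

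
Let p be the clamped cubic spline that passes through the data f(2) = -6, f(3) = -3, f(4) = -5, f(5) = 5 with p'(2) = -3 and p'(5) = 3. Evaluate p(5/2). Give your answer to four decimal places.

Let M_i = p''(x_i). Step sizes h_i = 1, 1, 1; slopes of the chords Δ_i = (y_(i+1) - y_i)/h_i = 3, -2, 10.
  1·M_0 + 4·M_1 + 1·M_2 = 6(Δ_1 - Δ_0) = -30
  1·M_1 + 4·M_2 + 1·M_3 = 6(Δ_2 - Δ_1) = 72
Clamped end conditions give two more equations: 2h_0·M_0 + h_0·M_1 = 6(Δ_0 - p'(2)) = 36 and h_2·M_2 + 2h_2·M_3 = 6(p'(5) - Δ_2) = -42.
Solving the tridiagonal system: M_0 = 148/5, M_1 = -116/5, M_2 = 166/5, M_3 = -188/5.
On [2, 3], p(x) = -6 - 3·(x - 2) + 74/5·(x - 2)² - 44/5·(x - 2)³.
With (x - 2) = 1/2: p(5/2) = -49/10.

-4.9000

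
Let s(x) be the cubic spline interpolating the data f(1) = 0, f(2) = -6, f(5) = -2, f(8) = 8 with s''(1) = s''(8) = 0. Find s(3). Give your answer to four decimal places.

Write σ_i for s''(x_i). With h_i = 1, 3, 3 and divided differences Δ_i = -6, 4/3, 10/3, the continuity of s' gives the tridiagonal system
  1·σ_0 + 8·σ_1 + 3·σ_2 = 6(Δ_1 - Δ_0) = 44
  3·σ_1 + 12·σ_2 + 3·σ_3 = 6(Δ_2 - Δ_1) = 12
Natural end conditions: σ_0 = σ_3 = 0.
Forward elimination and back-substitution give σ_0 = 0, σ_1 = 164/29, σ_2 = -12/29, σ_3 = 0.
On [2, 5], s(x) = -6 - 358/87·(x - 2) + 82/29·(x - 2)² - 88/261·(x - 2)³.
With (x - 2) = 1: s(3) = -1990/261.

-7.6245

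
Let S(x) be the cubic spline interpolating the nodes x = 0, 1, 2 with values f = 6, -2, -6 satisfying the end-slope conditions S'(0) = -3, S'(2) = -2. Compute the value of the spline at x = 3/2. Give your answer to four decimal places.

Put σ_i = S'' at the i-th knot. Here h = (1, 1) and Δ = (-8, -4), so the interior equations h_(i-1)·σ_(i-1) + 2(h_(i-1)+h_i)·σ_i + h_i·σ_(i+1) = 6(Δ_i − Δ_(i-1)) read
  1·σ_0 + 4·σ_1 + 1·σ_2 = 6(Δ_1 - Δ_0) = 24
Clamped end conditions give two more equations: 2h_0·σ_0 + h_0·σ_1 = 6(Δ_0 - S'(0)) = -30 and h_1·σ_1 + 2h_1·σ_2 = 6(S'(2) - Δ_1) = 12.
Hence σ_0 = -41/2, σ_1 = 11, σ_2 = 1/2.
On [1, 2], S(x) = -2 - 31/4·(x - 1) + 11/2·(x - 1)² - 7/4·(x - 1)³.
With (x - 1) = 1/2: S(3/2) = -151/32.

-4.7188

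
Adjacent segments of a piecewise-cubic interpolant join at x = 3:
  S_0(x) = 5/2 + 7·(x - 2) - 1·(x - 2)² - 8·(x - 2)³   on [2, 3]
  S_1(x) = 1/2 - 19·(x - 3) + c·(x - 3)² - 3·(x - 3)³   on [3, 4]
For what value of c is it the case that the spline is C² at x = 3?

S_0''(x) = -2 - 48·(x - 2), so S_0''(3) = -50. On the right, S_1''(3) = 2c, so c = -25.

-25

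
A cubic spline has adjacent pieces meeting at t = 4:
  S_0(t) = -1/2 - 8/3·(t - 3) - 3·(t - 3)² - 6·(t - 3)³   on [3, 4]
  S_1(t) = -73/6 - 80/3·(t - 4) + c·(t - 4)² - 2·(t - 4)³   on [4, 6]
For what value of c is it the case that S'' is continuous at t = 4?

-21

S_0''(t) = -6 - 36·(t - 3), so S_0''(4) = -42. On the right, S_1''(4) = 2c, so c = -21.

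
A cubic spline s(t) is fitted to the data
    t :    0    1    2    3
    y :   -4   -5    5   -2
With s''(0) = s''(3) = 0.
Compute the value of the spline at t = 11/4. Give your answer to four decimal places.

0.9844

With M_i denoting the second derivative at x_i, h_i = 1, 1, 1, and Δ_i = (y_(i+1) − y_i)/h_i = -1, 10, -7:
  1·M_0 + 4·M_1 + 1·M_2 = 6(Δ_1 - Δ_0) = 66
  1·M_1 + 4·M_2 + 1·M_3 = 6(Δ_2 - Δ_1) = -102
Natural end conditions: M_0 = M_3 = 0.
Forward elimination and back-substitution give M_0 = 0, M_1 = 122/5, M_2 = -158/5, M_3 = 0.
On [2, 3], s(t) = 5 + 53/15·(t - 2) - 79/5·(t - 2)² + 79/15·(t - 2)³.
With (t - 2) = 3/4: s(11/4) = 63/64.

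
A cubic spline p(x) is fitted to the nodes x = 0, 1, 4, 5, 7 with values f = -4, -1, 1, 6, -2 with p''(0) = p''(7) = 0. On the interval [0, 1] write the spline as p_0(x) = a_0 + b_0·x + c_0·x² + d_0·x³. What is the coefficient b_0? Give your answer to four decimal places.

Let M_i = p''(x_i). Step sizes h_i = 1, 3, 1, 2; slopes of the chords Δ_i = (y_(i+1) - y_i)/h_i = 3, 2/3, 5, -4.
  1·M_0 + 8·M_1 + 3·M_2 = 6(Δ_1 - Δ_0) = -14
  3·M_1 + 8·M_2 + 1·M_3 = 6(Δ_2 - Δ_1) = 26
  1·M_2 + 6·M_3 + 2·M_4 = 6(Δ_3 - Δ_2) = -54
Natural end conditions: M_0 = M_4 = 0.
Hence M_0 = 0, M_1 = -4, M_2 = 6, M_3 = -10, M_4 = 0.
On [0, 1], with p_0(x) = a_0 + b_0·x + c_0·x² + d_0·x³: c_0 = M_0/2 = 0, d_0 = (M_1 - M_0)/(6h_0) = -2/3, b_0 = Δ_0 - h_0(2M_0 + M_1)/6 = 11/3.

3.6667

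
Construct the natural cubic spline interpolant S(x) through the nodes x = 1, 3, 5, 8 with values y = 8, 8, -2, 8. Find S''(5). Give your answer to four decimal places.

With m_i denoting the second derivative at x_i, h_i = 2, 2, 3, and Δ_i = (y_(i+1) − y_i)/h_i = 0, -5, 10/3:
  2·m_0 + 8·m_1 + 2·m_2 = 6(Δ_1 - Δ_0) = -30
  2·m_1 + 10·m_2 + 3·m_3 = 6(Δ_2 - Δ_1) = 50
Natural end conditions: m_0 = m_3 = 0.
Forward elimination and back-substitution give m_0 = 0, m_1 = -100/19, m_2 = 115/19, m_3 = 0.

6.0526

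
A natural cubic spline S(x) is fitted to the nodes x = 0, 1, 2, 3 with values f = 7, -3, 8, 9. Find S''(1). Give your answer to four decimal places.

37.6000

Put M_i = S'' at the i-th knot. Here h = (1, 1, 1) and Δ = (-10, 11, 1), so the interior equations h_(i-1)·M_(i-1) + 2(h_(i-1)+h_i)·M_i + h_i·M_(i+1) = 6(Δ_i − Δ_(i-1)) read
  1·M_0 + 4·M_1 + 1·M_2 = 6(Δ_1 - Δ_0) = 126
  1·M_1 + 4·M_2 + 1·M_3 = 6(Δ_2 - Δ_1) = -60
Natural end conditions: M_0 = M_3 = 0.
Solving: M_0 = 0, M_1 = 188/5, M_2 = -122/5, M_3 = 0.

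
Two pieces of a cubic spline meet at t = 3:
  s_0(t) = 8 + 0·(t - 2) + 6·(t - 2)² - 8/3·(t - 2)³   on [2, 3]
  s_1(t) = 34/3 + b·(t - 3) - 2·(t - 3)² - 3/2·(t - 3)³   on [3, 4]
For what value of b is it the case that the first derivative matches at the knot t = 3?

4

s_0'(t) = 0 + 12·(t - 2) - 8·(t - 2)², so s_0'(3) = 4. On the right, s_1'(3) = b, so b = 4.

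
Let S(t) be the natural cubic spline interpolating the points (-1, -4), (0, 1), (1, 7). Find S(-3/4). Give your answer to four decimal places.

-2.8086

Put σ_i = S'' at the i-th knot. Here h = (1, 1) and Δ = (5, 6), so the interior equations h_(i-1)·σ_(i-1) + 2(h_(i-1)+h_i)·σ_i + h_i·σ_(i+1) = 6(Δ_i − Δ_(i-1)) read
  1·σ_0 + 4·σ_1 + 1·σ_2 = 6(Δ_1 - Δ_0) = 6
Natural end conditions: σ_0 = σ_2 = 0.
Solving the tridiagonal system: σ_0 = 0, σ_1 = 3/2, σ_2 = 0.
On [-1, 0], S(t) = -4 + 19/4·(t + 1) + 0·(t + 1)² + 1/4·(t + 1)³.
With (t + 1) = 1/4: S(-3/4) = -719/256.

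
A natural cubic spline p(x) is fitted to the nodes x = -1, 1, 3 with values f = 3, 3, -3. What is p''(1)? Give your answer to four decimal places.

-2.2500

With M_i denoting the second derivative at x_i, h_i = 2, 2, and Δ_i = (y_(i+1) − y_i)/h_i = 0, -3:
  2·M_0 + 8·M_1 + 2·M_2 = 6(Δ_1 - Δ_0) = -18
Natural end conditions: M_0 = M_2 = 0.
Forward elimination and back-substitution give M_0 = 0, M_1 = -9/4, M_2 = 0.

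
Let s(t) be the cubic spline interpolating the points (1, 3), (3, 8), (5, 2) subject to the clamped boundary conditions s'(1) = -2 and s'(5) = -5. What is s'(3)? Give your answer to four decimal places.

1.3750

With m_i denoting the second derivative at x_i, h_i = 2, 2, and Δ_i = (y_(i+1) − y_i)/h_i = 5/2, -3:
  2·m_0 + 8·m_1 + 2·m_2 = 6(Δ_1 - Δ_0) = -33
Clamped end conditions give two more equations: 2h_0·m_0 + h_0·m_1 = 6(Δ_0 - s'(1)) = 27 and h_1·m_1 + 2h_1·m_2 = 6(s'(5) - Δ_1) = -12.
Solving: m_0 = 81/8, m_1 = -27/4, m_2 = 3/8.
On [3, 5], s'(t) = b_1 + 2c_1·(t - 3) + 3d_1·(t - 3)² with b_1 = Δ_1 - h_1(2m_1 + m_2)/6 = 11/8, c_1 = m_1/2 = -27/8, d_1 = (m_2 - m_1)/(6h_1) = 19/32. So s'(3) = 11/8.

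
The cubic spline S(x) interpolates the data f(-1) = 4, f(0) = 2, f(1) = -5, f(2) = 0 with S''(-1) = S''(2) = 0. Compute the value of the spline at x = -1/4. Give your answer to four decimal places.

3.2000

Let m_i = S''(x_i). Step sizes h_i = 1, 1, 1; slopes of the chords Δ_i = (y_(i+1) - y_i)/h_i = -2, -7, 5.
  1·m_0 + 4·m_1 + 1·m_2 = 6(Δ_1 - Δ_0) = -30
  1·m_1 + 4·m_2 + 1·m_3 = 6(Δ_2 - Δ_1) = 72
Natural end conditions: m_0 = m_3 = 0.
Hence m_0 = 0, m_1 = -64/5, m_2 = 106/5, m_3 = 0.
On [-1, 0], S(x) = 4 + 2/15·(x + 1) + 0·(x + 1)² - 32/15·(x + 1)³.
With (x + 1) = 3/4: S(-1/4) = 16/5.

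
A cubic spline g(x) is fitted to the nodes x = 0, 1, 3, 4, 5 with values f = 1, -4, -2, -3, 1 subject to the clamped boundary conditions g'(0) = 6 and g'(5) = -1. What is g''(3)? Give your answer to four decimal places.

-10.0156

Let m_i = g''(x_i). Step sizes h_i = 1, 2, 1, 1; slopes of the chords Δ_i = (y_(i+1) - y_i)/h_i = -5, 1, -1, 4.
  1·m_0 + 6·m_1 + 2·m_2 = 6(Δ_1 - Δ_0) = 36
  2·m_1 + 6·m_2 + 1·m_3 = 6(Δ_2 - Δ_1) = -12
  1·m_2 + 4·m_3 + 1·m_4 = 6(Δ_3 - Δ_2) = 30
Clamped end conditions give two more equations: 2h_0·m_0 + h_0·m_1 = 6(Δ_0 - g'(0)) = -66 and h_3·m_3 + 2h_3·m_4 = 6(g'(5) - Δ_3) = -30.
Forward elimination and back-substitution give m_0 = -1315/32, m_1 = 259/16, m_2 = -641/64, m_3 = 503/32, m_4 = -1463/64.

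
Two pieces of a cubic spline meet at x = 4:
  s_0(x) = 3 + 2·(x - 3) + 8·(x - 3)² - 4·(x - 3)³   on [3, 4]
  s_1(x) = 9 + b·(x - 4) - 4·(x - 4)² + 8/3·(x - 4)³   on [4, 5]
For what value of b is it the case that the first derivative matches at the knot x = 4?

s_0'(x) = 2 + 16·(x - 3) - 12·(x - 3)², so s_0'(4) = 6. On the right, s_1'(4) = b, so b = 6.

6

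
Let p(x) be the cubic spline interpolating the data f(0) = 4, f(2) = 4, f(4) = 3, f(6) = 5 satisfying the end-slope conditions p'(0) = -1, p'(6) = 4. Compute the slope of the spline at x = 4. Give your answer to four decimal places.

With M_i denoting the second derivative at x_i, h_i = 2, 2, 2, and Δ_i = (y_(i+1) − y_i)/h_i = 0, -1/2, 1:
  2·M_0 + 8·M_1 + 2·M_2 = 6(Δ_1 - Δ_0) = -3
  2·M_1 + 8·M_2 + 2·M_3 = 6(Δ_2 - Δ_1) = 9
Clamped end conditions give two more equations: 2h_0·M_0 + h_0·M_1 = 6(Δ_0 - p'(0)) = 6 and h_2·M_2 + 2h_2·M_3 = 6(p'(6) - Δ_2) = 18.
Forward elimination and back-substitution give M_0 = 59/30, M_1 = -14/15, M_2 = 4/15, M_3 = 131/30.
On [4, 6], p'(x) = b_2 + 2c_2·(x - 4) + 3d_2·(x - 4)² with b_2 = Δ_2 - h_2(2M_2 + M_3)/6 = -19/30, c_2 = M_2/2 = 2/15, d_2 = (M_3 - M_2)/(6h_2) = 41/120. So p'(4) = -19/30.

-0.6333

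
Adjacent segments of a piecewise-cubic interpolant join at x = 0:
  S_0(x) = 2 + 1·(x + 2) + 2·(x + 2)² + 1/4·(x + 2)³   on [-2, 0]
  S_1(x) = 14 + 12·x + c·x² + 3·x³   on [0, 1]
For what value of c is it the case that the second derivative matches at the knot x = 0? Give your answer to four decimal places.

S_0''(x) = 4 + 3/2·(x + 2), so S_0''(0) = 7. On the right, S_1''(0) = 2c, so c = 7/2.

3.5000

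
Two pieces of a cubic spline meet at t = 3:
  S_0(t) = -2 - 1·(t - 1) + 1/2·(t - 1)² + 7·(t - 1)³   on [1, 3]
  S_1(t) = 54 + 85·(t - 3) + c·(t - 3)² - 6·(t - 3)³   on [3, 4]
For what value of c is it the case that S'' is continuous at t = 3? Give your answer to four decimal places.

42.5000

S_0''(t) = 1 + 42·(t - 1), so S_0''(3) = 85. On the right, S_1''(3) = 2c, so c = 85/2.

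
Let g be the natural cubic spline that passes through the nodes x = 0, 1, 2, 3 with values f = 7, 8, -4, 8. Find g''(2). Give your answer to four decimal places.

With m_i denoting the second derivative at x_i, h_i = 1, 1, 1, and Δ_i = (y_(i+1) − y_i)/h_i = 1, -12, 12:
  1·m_0 + 4·m_1 + 1·m_2 = 6(Δ_1 - Δ_0) = -78
  1·m_1 + 4·m_2 + 1·m_3 = 6(Δ_2 - Δ_1) = 144
Natural end conditions: m_0 = m_3 = 0.
Hence m_0 = 0, m_1 = -152/5, m_2 = 218/5, m_3 = 0.

43.6000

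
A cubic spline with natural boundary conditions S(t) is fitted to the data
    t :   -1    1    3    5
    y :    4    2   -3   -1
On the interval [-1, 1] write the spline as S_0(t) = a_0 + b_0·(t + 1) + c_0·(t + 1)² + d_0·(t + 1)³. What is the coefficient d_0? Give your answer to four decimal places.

With σ_i denoting the second derivative at x_i, h_i = 2, 2, 2, and Δ_i = (y_(i+1) − y_i)/h_i = -1, -5/2, 1:
  2·σ_0 + 8·σ_1 + 2·σ_2 = 6(Δ_1 - Δ_0) = -9
  2·σ_1 + 8·σ_2 + 2·σ_3 = 6(Δ_2 - Δ_1) = 21
Natural end conditions: σ_0 = σ_3 = 0.
Solving the tridiagonal system: σ_0 = 0, σ_1 = -19/10, σ_2 = 31/10, σ_3 = 0.
On [-1, 1], with S_0(t) = a_0 + b_0·(t + 1) + c_0·(t + 1)² + d_0·(t + 1)³: c_0 = σ_0/2 = 0, d_0 = (σ_1 - σ_0)/(6h_0) = -19/120, b_0 = Δ_0 - h_0(2σ_0 + σ_1)/6 = -11/30.

-0.1583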